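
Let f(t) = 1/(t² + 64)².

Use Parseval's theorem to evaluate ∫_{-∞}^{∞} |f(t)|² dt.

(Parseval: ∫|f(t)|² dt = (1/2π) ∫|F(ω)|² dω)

∫|f(t)|² dt = \frac{5 \pi}{33554432}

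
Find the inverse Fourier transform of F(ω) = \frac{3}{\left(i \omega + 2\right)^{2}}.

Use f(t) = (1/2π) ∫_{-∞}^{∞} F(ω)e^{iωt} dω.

f(t) = 3 t e^{- 2 t} u\left(t\right)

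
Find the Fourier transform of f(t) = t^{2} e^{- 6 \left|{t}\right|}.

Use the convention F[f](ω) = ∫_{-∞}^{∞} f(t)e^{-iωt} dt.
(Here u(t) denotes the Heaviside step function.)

F(ω) = \frac{72 \left(12 - \omega^{2}\right)}{\left(\omega^{2} + 36\right)^{3}}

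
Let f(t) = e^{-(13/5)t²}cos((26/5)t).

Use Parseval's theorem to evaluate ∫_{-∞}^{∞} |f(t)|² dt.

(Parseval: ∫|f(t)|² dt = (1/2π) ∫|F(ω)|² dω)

∫|f(t)|² dt = \frac{\sqrt{130} \sqrt{\pi} \left(1 + e^{\frac{26}{5}}\right)}{52 e^{\frac{26}{5}}}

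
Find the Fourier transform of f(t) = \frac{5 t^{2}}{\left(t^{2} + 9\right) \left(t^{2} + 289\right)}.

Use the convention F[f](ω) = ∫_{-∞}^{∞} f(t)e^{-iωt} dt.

F(ω) = \frac{\pi \left(17 - 3 e^{14 \left|{\omega}\right|}\right) e^{- 17 \left|{\omega}\right|}}{56}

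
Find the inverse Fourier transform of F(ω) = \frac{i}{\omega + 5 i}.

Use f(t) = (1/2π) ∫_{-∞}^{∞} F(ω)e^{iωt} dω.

f(t) = e^{5 t} u\left(- t\right)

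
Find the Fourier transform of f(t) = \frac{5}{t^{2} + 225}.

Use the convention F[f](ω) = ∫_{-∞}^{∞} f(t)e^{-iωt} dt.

F(ω) = \frac{\pi e^{- 15 \left|{\omega}\right|}}{3}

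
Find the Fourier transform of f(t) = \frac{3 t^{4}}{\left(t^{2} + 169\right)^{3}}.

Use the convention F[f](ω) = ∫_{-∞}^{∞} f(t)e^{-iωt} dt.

F(ω) = \frac{3 \pi \left(169 \omega^{2} - 65 \left|{\omega}\right| + 3\right) e^{- 13 \left|{\omega}\right|}}{104}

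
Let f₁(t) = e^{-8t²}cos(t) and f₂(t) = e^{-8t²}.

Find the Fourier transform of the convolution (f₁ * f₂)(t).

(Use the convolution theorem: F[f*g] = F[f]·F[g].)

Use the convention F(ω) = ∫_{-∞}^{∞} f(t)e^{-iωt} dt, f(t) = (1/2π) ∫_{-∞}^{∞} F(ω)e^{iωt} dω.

F[f₁*f₂](ω) = \frac{\pi \left(e^{\frac{\omega}{8}} + 1\right) e^{- \frac{\omega^{2}}{16} - \frac{\omega}{16} - \frac{1}{32}}}{16}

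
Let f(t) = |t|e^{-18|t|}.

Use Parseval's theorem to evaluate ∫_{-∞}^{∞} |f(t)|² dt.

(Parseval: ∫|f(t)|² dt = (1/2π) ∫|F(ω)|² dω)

∫|f(t)|² dt = \frac{1}{11664}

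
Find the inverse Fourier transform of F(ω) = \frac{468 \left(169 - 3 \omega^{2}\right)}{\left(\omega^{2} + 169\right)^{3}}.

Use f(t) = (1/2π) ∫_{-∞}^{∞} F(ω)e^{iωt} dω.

f(t) = 9 t^{2} e^{- 13 \left|{t}\right|}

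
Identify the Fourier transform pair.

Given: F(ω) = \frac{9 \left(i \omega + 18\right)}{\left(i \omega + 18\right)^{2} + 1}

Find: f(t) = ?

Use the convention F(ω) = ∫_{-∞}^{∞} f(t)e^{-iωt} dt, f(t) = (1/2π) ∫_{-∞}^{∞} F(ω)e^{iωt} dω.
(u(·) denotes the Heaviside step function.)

f(t) = 9 e^{- 18 t} \cos{\left(t \right)} u\left(t\right)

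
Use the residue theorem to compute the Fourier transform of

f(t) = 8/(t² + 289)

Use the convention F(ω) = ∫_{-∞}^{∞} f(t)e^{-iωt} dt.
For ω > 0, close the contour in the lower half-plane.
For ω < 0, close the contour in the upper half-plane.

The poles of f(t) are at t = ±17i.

Let g(z) = f(z)e^{-iωz}; for large |z| the factor e^{-iωz} decays in the lower half-plane when ω > 0 and in the upper half-plane when ω < 0.

Case ω > 0 (lower half-plane, clockwise contour ⇒ F(ω) = -2πi·ΣRes):
  Res_{z = - 17 i} g(z) = \frac{4 i e^{- 17 \omega}}{17}
  F(ω) = -2πi·ΣRes = \frac{8 \pi e^{- 17 \omega}}{17}

Case ω < 0 (upper half-plane, counterclockwise contour ⇒ F(ω) = +2πi·ΣRes):
  Res_{z = 17 i} g(z) = - \frac{4 i e^{17 \omega}}{17}
  F(ω) = 2πi·ΣRes = \frac{8 \pi e^{17 \omega}}{17}

Both cases combine into a single formula in |ω|:

F(ω) = \frac{8 \pi e^{- 17 \left|{\omega}\right|}}{17}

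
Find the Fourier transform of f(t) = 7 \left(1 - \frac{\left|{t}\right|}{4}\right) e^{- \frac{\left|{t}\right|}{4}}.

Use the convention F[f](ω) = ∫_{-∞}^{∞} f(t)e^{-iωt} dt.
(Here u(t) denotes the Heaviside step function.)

F(ω) = \frac{1792 \omega^{2}}{\left(16 \omega^{2} + 1\right)^{2}}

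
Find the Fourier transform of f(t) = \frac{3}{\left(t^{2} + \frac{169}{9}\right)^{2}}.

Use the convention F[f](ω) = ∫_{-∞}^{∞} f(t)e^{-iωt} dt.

F(ω) = \frac{27 \pi \left(13 \left|{\omega}\right| + 3\right) e^{- \frac{13 \left|{\omega}\right|}{3}}}{4394}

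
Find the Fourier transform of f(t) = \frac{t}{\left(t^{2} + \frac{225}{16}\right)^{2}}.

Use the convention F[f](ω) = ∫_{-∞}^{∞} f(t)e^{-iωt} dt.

F(ω) = - \frac{2 i \pi \omega e^{- \frac{15 \left|{\omega}\right|}{4}}}{15}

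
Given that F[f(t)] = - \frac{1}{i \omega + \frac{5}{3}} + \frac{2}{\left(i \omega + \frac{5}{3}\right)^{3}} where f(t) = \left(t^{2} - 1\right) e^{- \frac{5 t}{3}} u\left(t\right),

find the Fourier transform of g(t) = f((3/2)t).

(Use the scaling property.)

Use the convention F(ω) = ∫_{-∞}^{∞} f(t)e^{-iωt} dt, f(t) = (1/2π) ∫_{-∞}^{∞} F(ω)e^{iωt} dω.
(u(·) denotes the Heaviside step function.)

F[g](ω) = \frac{2 \left(36 i \omega - \left(2 i \omega + 5\right)^{3} + 90\right)}{\left(2 i \omega + 5\right)^{4}}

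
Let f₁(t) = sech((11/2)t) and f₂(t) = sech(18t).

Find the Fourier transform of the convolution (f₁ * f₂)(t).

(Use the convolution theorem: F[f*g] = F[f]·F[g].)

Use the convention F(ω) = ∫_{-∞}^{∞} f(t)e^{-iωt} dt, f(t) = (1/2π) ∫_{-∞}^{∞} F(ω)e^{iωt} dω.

F[f₁*f₂](ω) = \frac{\pi^{2}}{99 \cosh{\left(\frac{\pi \omega}{36} \right)} \cosh{\left(\frac{\pi \omega}{11} \right)}}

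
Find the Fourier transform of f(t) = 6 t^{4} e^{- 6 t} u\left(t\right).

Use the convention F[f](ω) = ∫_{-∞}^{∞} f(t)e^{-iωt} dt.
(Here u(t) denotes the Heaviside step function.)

F(ω) = \frac{144}{\left(i \omega + 6\right)^{5}}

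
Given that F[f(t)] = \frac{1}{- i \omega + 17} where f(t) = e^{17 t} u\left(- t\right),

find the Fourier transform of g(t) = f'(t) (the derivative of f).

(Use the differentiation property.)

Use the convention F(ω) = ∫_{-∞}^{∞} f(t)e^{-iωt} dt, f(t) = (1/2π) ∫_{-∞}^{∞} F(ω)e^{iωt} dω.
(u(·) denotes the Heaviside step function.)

F[g](ω) = - \frac{\omega}{\omega + 17 i}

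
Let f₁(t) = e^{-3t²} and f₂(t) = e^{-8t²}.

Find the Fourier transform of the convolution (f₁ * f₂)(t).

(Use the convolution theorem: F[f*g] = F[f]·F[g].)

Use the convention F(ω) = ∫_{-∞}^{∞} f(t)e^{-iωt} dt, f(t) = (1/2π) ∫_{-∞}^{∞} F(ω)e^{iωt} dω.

F[f₁*f₂](ω) = \frac{\sqrt{6} \pi e^{- \frac{11 \omega^{2}}{96}}}{12}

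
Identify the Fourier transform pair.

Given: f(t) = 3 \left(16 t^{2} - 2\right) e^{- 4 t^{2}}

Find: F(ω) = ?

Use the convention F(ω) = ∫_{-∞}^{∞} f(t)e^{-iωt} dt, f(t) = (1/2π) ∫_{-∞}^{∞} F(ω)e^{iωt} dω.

F(ω) = - \frac{3 \sqrt{\pi} \omega^{2} e^{- \frac{\omega^{2}}{16}}}{8}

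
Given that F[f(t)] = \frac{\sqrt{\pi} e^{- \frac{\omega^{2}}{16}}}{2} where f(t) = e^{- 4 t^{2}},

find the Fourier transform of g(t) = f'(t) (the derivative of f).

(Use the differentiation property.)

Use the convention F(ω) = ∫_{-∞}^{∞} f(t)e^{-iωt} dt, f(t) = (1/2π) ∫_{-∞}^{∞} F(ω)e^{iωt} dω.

F[g](ω) = \frac{i \sqrt{\pi} \omega e^{- \frac{\omega^{2}}{16}}}{2}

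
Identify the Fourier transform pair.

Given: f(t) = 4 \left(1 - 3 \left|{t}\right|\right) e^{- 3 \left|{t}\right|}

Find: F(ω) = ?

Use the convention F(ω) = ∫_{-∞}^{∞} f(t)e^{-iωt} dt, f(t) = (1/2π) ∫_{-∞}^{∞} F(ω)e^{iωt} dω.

F(ω) = \frac{48 \omega^{2}}{\left(\omega^{2} + 9\right)^{2}}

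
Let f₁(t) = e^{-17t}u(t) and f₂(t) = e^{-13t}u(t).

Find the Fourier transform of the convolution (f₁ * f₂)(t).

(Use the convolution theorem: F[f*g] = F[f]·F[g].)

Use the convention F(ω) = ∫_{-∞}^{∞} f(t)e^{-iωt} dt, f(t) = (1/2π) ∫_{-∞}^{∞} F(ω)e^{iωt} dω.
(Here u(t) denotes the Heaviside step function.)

F[f₁*f₂](ω) = \frac{1}{\left(i \omega + 13\right) \left(i \omega + 17\right)}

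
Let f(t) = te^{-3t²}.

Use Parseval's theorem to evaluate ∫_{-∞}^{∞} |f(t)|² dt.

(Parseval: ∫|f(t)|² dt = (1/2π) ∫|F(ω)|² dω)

∫|f(t)|² dt = \frac{\sqrt{6} \sqrt{\pi}}{72}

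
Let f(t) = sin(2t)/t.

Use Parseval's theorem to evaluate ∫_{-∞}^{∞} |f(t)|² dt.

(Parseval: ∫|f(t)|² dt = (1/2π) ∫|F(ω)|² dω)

∫|f(t)|² dt = 2 \pi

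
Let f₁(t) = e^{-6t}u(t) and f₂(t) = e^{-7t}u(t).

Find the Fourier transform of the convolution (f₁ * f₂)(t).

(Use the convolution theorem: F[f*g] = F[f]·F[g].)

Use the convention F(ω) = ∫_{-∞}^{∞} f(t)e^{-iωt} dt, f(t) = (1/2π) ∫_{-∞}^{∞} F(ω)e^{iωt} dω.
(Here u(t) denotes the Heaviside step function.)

F[f₁*f₂](ω) = \frac{1}{\left(i \omega + 6\right) \left(i \omega + 7\right)}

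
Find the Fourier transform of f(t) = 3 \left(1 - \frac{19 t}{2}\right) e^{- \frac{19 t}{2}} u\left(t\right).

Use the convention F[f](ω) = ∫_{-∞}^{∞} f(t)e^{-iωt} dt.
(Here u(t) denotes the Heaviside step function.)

F(ω) = \frac{12 i \omega}{- 4 \omega^{2} + 76 i \omega + 361}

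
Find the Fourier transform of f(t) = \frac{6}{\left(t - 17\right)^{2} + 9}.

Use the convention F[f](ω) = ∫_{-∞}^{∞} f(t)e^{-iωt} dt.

F(ω) = 2 \pi e^{- 17 i \omega - 3 \left|{\omega}\right|}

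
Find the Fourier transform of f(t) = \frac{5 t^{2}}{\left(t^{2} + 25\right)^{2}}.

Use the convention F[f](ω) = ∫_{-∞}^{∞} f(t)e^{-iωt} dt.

F(ω) = \frac{\pi \left(1 - 5 \left|{\omega}\right|\right) e^{- 5 \left|{\omega}\right|}}{2}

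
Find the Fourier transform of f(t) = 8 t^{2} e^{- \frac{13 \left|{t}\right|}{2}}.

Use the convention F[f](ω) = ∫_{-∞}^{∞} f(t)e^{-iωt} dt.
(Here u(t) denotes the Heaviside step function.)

F(ω) = \frac{3328 \left(169 - 12 \omega^{2}\right)}{\left(4 \omega^{2} + 169\right)^{3}}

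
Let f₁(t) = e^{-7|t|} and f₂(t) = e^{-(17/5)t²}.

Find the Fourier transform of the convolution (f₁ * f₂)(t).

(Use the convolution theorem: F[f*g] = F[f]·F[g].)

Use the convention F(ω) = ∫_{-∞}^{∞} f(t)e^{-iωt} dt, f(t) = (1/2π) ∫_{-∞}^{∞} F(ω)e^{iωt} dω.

F[f₁*f₂](ω) = \frac{14 \sqrt{85} \sqrt{\pi} e^{- \frac{5 \omega^{2}}{68}}}{17 \left(\omega^{2} + 49\right)}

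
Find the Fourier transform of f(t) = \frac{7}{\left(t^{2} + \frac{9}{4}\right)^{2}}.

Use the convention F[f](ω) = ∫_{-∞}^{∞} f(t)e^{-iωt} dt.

F(ω) = \frac{14 \pi \left(3 \left|{\omega}\right| + 2\right) e^{- \frac{3 \left|{\omega}\right|}{2}}}{27}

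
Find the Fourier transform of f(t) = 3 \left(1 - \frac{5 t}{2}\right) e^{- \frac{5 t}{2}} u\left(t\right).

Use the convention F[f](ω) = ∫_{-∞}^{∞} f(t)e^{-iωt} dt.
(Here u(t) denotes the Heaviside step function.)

F(ω) = \frac{12 i \omega}{- 4 \omega^{2} + 20 i \omega + 25}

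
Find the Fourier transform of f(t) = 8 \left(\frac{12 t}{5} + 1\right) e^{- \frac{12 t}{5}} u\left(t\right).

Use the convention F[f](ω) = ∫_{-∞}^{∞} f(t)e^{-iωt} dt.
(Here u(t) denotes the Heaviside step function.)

F(ω) = \frac{40 \left(- 5 i \omega - 24\right)}{25 \omega^{2} - 120 i \omega - 144}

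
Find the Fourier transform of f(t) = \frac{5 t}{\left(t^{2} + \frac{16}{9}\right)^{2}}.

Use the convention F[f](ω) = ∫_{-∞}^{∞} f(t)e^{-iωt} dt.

F(ω) = - \frac{15 i \pi \omega e^{- \frac{4 \left|{\omega}\right|}{3}}}{8}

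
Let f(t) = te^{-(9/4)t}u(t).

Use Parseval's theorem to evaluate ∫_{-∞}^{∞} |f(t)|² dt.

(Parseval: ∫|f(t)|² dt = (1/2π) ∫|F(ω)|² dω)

∫|f(t)|² dt = \frac{16}{729}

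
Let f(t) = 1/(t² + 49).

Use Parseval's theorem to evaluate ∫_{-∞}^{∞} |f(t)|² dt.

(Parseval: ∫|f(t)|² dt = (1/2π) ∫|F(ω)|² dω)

∫|f(t)|² dt = \frac{\pi}{686}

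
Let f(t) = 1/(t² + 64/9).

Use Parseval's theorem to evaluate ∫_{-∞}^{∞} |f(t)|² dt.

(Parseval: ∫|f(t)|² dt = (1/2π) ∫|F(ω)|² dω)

∫|f(t)|² dt = \frac{27 \pi}{1024}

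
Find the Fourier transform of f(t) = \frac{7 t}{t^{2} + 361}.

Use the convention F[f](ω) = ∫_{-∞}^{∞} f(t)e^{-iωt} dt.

F(ω) = - 7 i \pi e^{- 19 \left|{\omega}\right|} \operatorname{sign}{\left(\omega \right)}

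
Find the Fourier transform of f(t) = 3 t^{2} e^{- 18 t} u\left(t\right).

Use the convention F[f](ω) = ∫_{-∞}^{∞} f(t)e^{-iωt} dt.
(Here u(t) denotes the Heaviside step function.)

F(ω) = \frac{6}{\left(i \omega + 18\right)^{3}}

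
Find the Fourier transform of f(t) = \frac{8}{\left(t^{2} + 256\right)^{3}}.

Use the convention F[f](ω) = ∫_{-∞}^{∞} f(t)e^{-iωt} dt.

F(ω) = \frac{\pi \left(256 \omega^{2} + 48 \left|{\omega}\right| + 3\right) e^{- 16 \left|{\omega}\right|}}{1048576}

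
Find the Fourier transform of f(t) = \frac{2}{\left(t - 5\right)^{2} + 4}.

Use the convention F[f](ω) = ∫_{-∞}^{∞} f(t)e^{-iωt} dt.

F(ω) = \pi e^{- 5 i \omega - 2 \left|{\omega}\right|}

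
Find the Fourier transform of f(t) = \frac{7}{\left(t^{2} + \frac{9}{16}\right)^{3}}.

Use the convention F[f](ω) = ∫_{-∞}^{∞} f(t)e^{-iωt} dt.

F(ω) = \frac{56 \pi \left(3 \omega^{2} + 12 \left|{\omega}\right| + 16\right) e^{- \frac{3 \left|{\omega}\right|}{4}}}{81}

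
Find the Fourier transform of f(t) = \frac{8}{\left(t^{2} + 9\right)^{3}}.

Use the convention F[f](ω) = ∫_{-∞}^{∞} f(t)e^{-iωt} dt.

F(ω) = \frac{\pi \left(3 \omega^{2} + 3 \left|{\omega}\right| + 1\right) e^{- 3 \left|{\omega}\right|}}{81}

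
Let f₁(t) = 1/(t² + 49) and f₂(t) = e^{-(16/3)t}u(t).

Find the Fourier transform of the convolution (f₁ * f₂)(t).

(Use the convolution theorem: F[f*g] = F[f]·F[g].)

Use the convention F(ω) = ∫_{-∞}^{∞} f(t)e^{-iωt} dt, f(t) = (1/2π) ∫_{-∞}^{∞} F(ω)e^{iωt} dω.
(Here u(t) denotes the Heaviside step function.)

F[f₁*f₂](ω) = \frac{3 \pi e^{- 7 \left|{\omega}\right|}}{7 \left(3 i \omega + 16\right)}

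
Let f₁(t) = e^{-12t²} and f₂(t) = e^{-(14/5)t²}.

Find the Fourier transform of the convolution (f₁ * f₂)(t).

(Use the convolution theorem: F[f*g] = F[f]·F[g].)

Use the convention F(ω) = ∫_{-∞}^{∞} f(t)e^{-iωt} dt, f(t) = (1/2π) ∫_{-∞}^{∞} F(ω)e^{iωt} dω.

F[f₁*f₂](ω) = \frac{\sqrt{210} \pi e^{- \frac{37 \omega^{2}}{336}}}{84}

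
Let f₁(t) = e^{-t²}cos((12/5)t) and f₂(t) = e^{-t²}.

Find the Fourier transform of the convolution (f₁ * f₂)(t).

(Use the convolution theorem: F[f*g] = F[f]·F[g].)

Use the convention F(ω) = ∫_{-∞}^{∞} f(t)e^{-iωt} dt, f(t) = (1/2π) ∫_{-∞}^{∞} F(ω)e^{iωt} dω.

F[f₁*f₂](ω) = \frac{\pi \left(e^{\frac{12 \omega}{5}} + 1\right) e^{- \frac{\omega^{2}}{2} - \frac{6 \omega}{5} - \frac{36}{25}}}{2}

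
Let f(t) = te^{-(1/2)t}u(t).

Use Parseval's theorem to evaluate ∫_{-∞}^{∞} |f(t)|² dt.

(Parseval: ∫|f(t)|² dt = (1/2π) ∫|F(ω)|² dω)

∫|f(t)|² dt = 2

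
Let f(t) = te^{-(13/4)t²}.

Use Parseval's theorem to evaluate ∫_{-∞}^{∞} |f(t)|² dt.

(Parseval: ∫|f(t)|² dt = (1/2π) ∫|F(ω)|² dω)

∫|f(t)|² dt = \frac{\sqrt{26} \sqrt{\pi}}{169}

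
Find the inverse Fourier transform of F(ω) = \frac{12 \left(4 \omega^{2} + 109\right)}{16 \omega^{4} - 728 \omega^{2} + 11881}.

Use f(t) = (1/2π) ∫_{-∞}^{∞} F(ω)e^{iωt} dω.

f(t) = e^{- \frac{3 \left|{t}\right|}{2}} \cos{\left(5 \left|{t}\right| \right)}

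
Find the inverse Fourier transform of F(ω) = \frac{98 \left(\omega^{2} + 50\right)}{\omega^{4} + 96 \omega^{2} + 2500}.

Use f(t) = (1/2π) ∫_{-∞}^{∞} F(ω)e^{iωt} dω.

f(t) = 7 e^{- 7 \left|{t}\right|} \cos{\left(\left|{t}\right| \right)}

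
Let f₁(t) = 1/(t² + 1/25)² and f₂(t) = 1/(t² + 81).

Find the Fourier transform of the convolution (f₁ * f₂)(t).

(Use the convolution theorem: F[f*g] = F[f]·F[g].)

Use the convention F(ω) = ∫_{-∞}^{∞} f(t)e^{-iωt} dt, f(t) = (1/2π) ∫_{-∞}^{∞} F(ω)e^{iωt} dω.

F[f₁*f₂](ω) = \frac{25 \pi^{2} \left(\left|{\omega}\right| + 5\right) e^{- \frac{46 \left|{\omega}\right|}{5}}}{18}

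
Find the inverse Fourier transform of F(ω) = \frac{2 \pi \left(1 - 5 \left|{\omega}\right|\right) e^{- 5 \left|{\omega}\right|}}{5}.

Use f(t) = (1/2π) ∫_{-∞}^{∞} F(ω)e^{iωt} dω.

f(t) = \frac{4 t^{2}}{\left(t^{2} + 25\right)^{2}}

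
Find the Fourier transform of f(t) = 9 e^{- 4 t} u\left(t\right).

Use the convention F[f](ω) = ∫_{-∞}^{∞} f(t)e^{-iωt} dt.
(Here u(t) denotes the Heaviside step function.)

F(ω) = \frac{9}{i \omega + 4}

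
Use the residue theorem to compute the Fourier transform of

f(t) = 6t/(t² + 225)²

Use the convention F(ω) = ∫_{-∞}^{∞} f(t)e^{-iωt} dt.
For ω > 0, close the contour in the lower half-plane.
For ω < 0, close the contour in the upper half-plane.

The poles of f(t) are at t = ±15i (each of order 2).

Let g(z) = f(z)e^{-iωz}; for large |z| the factor e^{-iωz} decays in the lower half-plane when ω > 0 and in the upper half-plane when ω < 0.

Case ω > 0 (lower half-plane, clockwise contour ⇒ F(ω) = -2πi·ΣRes):
  Res_{z = - 15 i} g(z) = \frac{\omega e^{- 15 \omega}}{10} (pole of order 2)
  F(ω) = -2πi·ΣRes = - \frac{i \pi \omega e^{- 15 \omega}}{5}

Case ω < 0 (upper half-plane, counterclockwise contour ⇒ F(ω) = +2πi·ΣRes):
  Res_{z = 15 i} g(z) = - \frac{\omega e^{15 \omega}}{10} (pole of order 2)
  F(ω) = 2πi·ΣRes = - \frac{i \pi \omega e^{15 \omega}}{5}

Both cases combine into a single formula in |ω|:

F(ω) = - \frac{i \pi \omega e^{- 15 \left|{\omega}\right|}}{5}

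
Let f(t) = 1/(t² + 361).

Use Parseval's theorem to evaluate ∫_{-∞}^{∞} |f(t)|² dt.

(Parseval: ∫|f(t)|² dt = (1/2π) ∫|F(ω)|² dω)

∫|f(t)|² dt = \frac{\pi}{13718}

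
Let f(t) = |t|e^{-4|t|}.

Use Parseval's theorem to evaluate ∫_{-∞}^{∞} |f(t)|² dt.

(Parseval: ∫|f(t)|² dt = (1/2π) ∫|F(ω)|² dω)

∫|f(t)|² dt = \frac{1}{128}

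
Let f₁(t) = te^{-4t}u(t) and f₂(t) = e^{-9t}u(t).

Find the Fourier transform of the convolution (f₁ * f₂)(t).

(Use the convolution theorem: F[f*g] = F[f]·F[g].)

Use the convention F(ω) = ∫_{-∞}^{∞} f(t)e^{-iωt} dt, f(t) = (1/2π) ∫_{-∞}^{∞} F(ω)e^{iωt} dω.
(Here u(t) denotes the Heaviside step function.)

F[f₁*f₂](ω) = \frac{1}{\left(i \omega + 4\right)^{2} \left(i \omega + 9\right)}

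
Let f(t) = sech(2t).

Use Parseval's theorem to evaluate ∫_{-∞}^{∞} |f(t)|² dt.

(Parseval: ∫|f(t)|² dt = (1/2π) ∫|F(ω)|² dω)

∫|f(t)|² dt = 1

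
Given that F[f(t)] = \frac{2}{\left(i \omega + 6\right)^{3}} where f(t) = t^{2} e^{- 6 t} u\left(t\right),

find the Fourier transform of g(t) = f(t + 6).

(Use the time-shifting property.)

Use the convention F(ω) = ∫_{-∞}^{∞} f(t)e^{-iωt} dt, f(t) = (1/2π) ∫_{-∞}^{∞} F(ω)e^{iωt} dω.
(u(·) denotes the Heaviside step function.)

F[g](ω) = \frac{2 e^{6 i \omega}}{\left(i \omega + 6\right)^{3}}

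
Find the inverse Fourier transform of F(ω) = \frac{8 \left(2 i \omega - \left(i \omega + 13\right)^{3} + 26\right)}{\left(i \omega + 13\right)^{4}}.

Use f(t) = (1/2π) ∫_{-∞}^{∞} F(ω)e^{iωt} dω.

f(t) = 8 \left(t^{2} - 1\right) e^{- 13 t} u\left(t\right)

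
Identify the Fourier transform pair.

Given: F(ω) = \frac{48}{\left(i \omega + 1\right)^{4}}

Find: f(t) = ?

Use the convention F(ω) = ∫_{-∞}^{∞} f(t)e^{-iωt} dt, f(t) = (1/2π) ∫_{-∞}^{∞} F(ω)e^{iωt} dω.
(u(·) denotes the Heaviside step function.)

f(t) = 8 t^{3} e^{- t} u\left(t\right)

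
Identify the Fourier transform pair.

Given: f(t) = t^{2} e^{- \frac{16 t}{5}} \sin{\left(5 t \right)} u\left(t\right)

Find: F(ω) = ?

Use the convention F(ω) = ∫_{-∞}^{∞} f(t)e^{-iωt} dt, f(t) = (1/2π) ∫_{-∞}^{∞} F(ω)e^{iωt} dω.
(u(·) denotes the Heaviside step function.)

F(ω) = \frac{6250 \left(3 \left(5 i \omega + 16\right)^{2} - 625\right)}{\left(\left(5 i \omega + 16\right)^{2} + 625\right)^{3}}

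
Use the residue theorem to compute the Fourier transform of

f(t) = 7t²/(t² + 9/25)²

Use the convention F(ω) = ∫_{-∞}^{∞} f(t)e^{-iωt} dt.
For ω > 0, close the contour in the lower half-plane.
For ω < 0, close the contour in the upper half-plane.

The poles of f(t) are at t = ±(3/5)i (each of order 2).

Let g(z) = f(z)e^{-iωz}; for large |z| the factor e^{-iωz} decays in the lower half-plane when ω > 0 and in the upper half-plane when ω < 0.

Case ω > 0 (lower half-plane, clockwise contour ⇒ F(ω) = -2πi·ΣRes):
  Res_{z = - \frac{3 i}{5}} g(z) = \frac{7 i \left(5 - 3 \omega\right) e^{- \frac{3 \omega}{5}}}{12} (pole of order 2)
  F(ω) = -2πi·ΣRes = \frac{7 \pi \left(5 - 3 \omega\right) e^{- \frac{3 \omega}{5}}}{6}

Case ω < 0 (upper half-plane, counterclockwise contour ⇒ F(ω) = +2πi·ΣRes):
  Res_{z = \frac{3 i}{5}} g(z) = \frac{7 i \left(- 3 \omega - 5\right) e^{\frac{3 \omega}{5}}}{12} (pole of order 2)
  F(ω) = 2πi·ΣRes = \frac{7 \pi \left(3 \omega + 5\right) e^{\frac{3 \omega}{5}}}{6}

Both cases combine into a single formula in |ω|:

F(ω) = \frac{7 \pi \left(5 - 3 \left|{\omega}\right|\right) e^{- \frac{3 \left|{\omega}\right|}{5}}}{6}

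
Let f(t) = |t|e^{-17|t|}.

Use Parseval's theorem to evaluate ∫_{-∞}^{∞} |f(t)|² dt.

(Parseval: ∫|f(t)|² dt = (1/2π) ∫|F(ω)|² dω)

∫|f(t)|² dt = \frac{1}{9826}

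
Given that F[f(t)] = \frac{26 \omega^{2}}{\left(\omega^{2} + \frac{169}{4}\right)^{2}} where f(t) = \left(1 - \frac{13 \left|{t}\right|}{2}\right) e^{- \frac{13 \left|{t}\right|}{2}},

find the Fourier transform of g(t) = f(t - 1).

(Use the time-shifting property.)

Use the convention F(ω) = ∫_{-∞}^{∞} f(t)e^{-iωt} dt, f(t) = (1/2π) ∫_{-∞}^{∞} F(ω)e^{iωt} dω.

F[g](ω) = \frac{416 \omega^{2} e^{- i \omega}}{\left(4 \omega^{2} + 169\right)^{2}}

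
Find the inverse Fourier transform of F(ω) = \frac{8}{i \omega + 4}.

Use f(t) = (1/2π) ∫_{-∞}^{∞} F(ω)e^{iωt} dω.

f(t) = 8 e^{- 4 t} u\left(t\right)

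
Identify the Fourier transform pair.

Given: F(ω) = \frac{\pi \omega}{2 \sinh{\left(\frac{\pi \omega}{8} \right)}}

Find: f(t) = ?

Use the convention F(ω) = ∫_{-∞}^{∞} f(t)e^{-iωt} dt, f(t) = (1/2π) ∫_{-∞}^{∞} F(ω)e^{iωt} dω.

f(t) = \frac{8}{\cosh^{2}{\left(4 t \right)}}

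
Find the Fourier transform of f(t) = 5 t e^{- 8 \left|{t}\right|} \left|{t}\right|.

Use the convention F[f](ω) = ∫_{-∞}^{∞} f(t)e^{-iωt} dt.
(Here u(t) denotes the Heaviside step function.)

F(ω) = \frac{20 i \omega \left(\omega^{2} - 192\right)}{\left(\omega^{2} + 64\right)^{3}}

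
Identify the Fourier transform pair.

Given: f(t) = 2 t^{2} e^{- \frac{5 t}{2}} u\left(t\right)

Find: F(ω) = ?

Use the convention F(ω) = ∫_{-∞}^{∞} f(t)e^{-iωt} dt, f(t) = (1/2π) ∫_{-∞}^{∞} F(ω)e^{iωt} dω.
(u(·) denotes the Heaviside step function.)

F(ω) = \frac{32}{\left(2 i \omega + 5\right)^{3}}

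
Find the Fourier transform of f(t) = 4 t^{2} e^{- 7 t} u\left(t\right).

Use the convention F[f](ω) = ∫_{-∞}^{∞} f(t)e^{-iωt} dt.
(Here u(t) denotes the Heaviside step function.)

F(ω) = \frac{8}{\left(i \omega + 7\right)^{3}}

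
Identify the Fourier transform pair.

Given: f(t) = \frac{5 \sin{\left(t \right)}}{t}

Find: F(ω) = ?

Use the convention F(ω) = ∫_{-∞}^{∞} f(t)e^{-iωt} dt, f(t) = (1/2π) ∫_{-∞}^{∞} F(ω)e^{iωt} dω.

F(ω) = \begin{cases} 5 \pi & \text{for}\: \omega > -1 \wedge \omega < 1 \\0 & \text{otherwise} \end{cases}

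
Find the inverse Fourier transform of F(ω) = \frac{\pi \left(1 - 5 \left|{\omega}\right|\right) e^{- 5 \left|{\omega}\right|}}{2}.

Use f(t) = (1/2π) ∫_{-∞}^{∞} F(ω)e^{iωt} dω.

f(t) = \frac{5 t^{2}}{\left(t^{2} + 25\right)^{2}}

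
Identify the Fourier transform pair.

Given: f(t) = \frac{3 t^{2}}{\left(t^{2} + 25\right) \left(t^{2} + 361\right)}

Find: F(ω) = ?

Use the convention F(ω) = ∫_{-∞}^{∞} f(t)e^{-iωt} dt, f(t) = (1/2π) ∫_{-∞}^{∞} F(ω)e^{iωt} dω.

F(ω) = \frac{\pi \left(19 - 5 e^{14 \left|{\omega}\right|}\right) e^{- 19 \left|{\omega}\right|}}{112}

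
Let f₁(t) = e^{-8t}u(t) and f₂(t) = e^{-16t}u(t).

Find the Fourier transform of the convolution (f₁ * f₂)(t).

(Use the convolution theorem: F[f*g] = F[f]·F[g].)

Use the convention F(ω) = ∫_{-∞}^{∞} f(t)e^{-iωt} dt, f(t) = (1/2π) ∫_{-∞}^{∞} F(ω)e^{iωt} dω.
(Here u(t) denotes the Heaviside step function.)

F[f₁*f₂](ω) = \frac{1}{\left(i \omega + 8\right) \left(i \omega + 16\right)}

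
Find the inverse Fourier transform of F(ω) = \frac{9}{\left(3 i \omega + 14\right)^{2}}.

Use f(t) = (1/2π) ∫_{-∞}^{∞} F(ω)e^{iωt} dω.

f(t) = t e^{- \frac{14 t}{3}} u\left(t\right)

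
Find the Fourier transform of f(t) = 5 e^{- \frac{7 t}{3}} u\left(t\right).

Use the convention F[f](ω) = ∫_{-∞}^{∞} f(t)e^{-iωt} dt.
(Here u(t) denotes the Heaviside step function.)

F(ω) = \frac{15}{3 i \omega + 7}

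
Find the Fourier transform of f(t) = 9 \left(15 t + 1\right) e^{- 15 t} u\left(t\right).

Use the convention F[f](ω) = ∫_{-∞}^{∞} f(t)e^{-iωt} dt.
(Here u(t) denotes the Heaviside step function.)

F(ω) = \frac{9 \left(- i \omega - 30\right)}{\omega^{2} - 30 i \omega - 225}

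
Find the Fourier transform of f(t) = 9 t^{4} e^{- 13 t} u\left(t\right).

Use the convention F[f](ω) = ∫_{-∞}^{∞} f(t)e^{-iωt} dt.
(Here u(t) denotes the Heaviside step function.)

F(ω) = \frac{216}{\left(i \omega + 13\right)^{5}}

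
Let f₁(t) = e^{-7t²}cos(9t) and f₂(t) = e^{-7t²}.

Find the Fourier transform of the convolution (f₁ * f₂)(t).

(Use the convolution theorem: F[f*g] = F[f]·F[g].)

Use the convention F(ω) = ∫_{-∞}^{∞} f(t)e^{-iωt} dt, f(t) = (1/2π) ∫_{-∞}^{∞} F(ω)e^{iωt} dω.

F[f₁*f₂](ω) = \frac{\pi \left(e^{\frac{9 \omega}{7}} + 1\right) e^{- \frac{\omega^{2}}{14} - \frac{9 \omega}{14} - \frac{81}{28}}}{14}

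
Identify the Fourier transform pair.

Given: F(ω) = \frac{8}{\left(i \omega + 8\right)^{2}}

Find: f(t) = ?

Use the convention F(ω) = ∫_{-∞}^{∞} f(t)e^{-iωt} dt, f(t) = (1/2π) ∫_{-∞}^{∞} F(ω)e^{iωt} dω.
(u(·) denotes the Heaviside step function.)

f(t) = 8 t e^{- 8 t} u\left(t\right)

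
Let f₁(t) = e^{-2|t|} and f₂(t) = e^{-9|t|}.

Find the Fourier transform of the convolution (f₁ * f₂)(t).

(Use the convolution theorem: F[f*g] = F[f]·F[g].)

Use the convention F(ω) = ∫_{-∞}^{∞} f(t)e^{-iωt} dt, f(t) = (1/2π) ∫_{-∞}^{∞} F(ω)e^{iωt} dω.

F[f₁*f₂](ω) = \frac{72}{\left(\omega^{2} + 4\right) \left(\omega^{2} + 81\right)}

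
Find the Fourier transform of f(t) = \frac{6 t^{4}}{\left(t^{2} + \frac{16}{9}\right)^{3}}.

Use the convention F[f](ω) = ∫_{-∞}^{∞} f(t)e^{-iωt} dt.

F(ω) = \frac{\pi \left(16 \omega^{2} - 60 \left|{\omega}\right| + 27\right) e^{- \frac{4 \left|{\omega}\right|}{3}}}{16}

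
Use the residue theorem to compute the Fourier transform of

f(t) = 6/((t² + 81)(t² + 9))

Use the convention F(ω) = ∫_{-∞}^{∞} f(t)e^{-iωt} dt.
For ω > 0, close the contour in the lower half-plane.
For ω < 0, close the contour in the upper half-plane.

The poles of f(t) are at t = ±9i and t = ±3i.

Let g(z) = f(z)e^{-iωz}; for large |z| the factor e^{-iωz} decays in the lower half-plane when ω > 0 and in the upper half-plane when ω < 0.

Case ω > 0 (lower half-plane, clockwise contour ⇒ F(ω) = -2πi·ΣRes):
  Res_{z = - 9 i} g(z) = - \frac{i e^{- 9 \omega}}{216}
  Res_{z = - 3 i} g(z) = \frac{i e^{- 3 \omega}}{72}
  F(ω) = -2πi·ΣRes = \frac{\pi \left(3 e^{6 \omega} - 1\right) e^{- 9 \omega}}{108}

Case ω < 0 (upper half-plane, counterclockwise contour ⇒ F(ω) = +2πi·ΣRes):
  Res_{z = 9 i} g(z) = \frac{i e^{9 \omega}}{216}
  Res_{z = 3 i} g(z) = - \frac{i e^{3 \omega}}{72}
  F(ω) = 2πi·ΣRes = \frac{\pi \left(3 - e^{6 \omega}\right) e^{3 \omega}}{108}

Both cases combine into a single formula in |ω|:

F(ω) = \frac{\pi \left(3 e^{6 \left|{\omega}\right|} - 1\right) e^{- 9 \left|{\omega}\right|}}{108}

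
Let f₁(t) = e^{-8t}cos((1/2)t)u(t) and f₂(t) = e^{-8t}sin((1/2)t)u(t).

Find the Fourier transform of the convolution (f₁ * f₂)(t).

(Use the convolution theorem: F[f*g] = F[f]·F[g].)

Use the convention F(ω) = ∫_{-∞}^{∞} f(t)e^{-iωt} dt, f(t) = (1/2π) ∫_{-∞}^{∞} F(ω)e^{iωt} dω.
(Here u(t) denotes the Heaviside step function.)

F[f₁*f₂](ω) = \frac{8 \left(i \omega + 8\right)}{\left(4 \left(i \omega + 8\right)^{2} + 1\right)^{2}}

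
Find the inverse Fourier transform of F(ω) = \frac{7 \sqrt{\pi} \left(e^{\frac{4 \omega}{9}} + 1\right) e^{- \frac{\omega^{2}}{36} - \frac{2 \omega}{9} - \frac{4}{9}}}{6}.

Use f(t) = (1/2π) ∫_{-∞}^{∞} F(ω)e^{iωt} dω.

f(t) = 7 e^{- 9 t^{2}} \cos{\left(4 t \right)}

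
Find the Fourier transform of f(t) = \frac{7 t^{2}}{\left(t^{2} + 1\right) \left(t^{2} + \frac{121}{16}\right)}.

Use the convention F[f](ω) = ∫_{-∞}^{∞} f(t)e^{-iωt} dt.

F(ω) = - \frac{16 \pi e^{- \left|{\omega}\right|}}{15} + \frac{44 \pi e^{- \frac{11 \left|{\omega}\right|}{4}}}{15}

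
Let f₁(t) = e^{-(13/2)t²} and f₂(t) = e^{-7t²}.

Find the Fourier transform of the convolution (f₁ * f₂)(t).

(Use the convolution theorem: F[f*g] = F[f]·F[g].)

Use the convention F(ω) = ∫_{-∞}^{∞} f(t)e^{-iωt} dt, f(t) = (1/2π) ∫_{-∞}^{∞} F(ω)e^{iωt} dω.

F[f₁*f₂](ω) = \frac{\sqrt{182} \pi e^{- \frac{27 \omega^{2}}{364}}}{91}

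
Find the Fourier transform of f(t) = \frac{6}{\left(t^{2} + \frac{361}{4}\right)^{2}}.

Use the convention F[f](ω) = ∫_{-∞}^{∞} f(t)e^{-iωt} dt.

F(ω) = \frac{12 \pi \left(19 \left|{\omega}\right| + 2\right) e^{- \frac{19 \left|{\omega}\right|}{2}}}{6859}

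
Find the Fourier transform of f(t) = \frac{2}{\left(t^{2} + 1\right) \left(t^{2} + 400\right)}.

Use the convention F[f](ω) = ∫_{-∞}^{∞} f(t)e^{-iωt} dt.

F(ω) = \frac{\pi \left(20 e^{19 \left|{\omega}\right|} - 1\right) e^{- 20 \left|{\omega}\right|}}{3990}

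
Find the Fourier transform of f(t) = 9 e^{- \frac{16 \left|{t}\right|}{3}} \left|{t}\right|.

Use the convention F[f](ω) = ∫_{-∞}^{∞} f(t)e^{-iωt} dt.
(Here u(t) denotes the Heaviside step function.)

F(ω) = \frac{162 \left(256 - 9 \omega^{2}\right)}{\left(9 \omega^{2} + 256\right)^{2}}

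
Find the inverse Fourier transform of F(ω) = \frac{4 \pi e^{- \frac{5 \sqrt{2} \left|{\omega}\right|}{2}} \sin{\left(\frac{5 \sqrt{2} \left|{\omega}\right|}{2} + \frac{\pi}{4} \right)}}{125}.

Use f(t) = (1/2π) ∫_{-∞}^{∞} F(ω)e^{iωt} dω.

f(t) = \frac{4}{t^{4} + 625}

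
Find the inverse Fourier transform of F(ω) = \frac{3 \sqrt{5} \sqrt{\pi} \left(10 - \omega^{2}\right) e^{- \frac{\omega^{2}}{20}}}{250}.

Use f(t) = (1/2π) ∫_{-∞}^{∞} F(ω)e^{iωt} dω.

f(t) = 6 t^{2} e^{- 5 t^{2}}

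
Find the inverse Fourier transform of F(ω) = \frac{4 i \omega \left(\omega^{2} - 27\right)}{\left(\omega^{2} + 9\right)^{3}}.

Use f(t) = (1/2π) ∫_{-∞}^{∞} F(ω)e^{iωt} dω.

f(t) = t e^{- 3 \left|{t}\right|} \left|{t}\right|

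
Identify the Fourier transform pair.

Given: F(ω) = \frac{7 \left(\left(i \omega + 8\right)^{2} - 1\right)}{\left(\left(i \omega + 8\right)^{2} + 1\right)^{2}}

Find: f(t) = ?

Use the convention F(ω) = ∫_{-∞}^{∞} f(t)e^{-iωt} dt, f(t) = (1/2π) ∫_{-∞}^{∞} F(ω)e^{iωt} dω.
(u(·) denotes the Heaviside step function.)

f(t) = 7 t e^{- 8 t} \cos{\left(t \right)} u\left(t\right)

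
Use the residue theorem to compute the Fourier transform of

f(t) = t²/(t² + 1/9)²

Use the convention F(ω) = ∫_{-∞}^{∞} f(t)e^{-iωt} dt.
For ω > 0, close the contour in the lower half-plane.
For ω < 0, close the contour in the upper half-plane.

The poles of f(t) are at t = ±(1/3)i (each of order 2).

Let g(z) = f(z)e^{-iωz}; for large |z| the factor e^{-iωz} decays in the lower half-plane when ω > 0 and in the upper half-plane when ω < 0.

Case ω > 0 (lower half-plane, clockwise contour ⇒ F(ω) = -2πi·ΣRes):
  Res_{z = - \frac{i}{3}} g(z) = \frac{i \left(3 - \omega\right) e^{- \frac{\omega}{3}}}{4} (pole of order 2)
  F(ω) = -2πi·ΣRes = \frac{\pi \left(3 - \omega\right) e^{- \frac{\omega}{3}}}{2}

Case ω < 0 (upper half-plane, counterclockwise contour ⇒ F(ω) = +2πi·ΣRes):
  Res_{z = \frac{i}{3}} g(z) = \frac{i \left(- \omega - 3\right) e^{\frac{\omega}{3}}}{4} (pole of order 2)
  F(ω) = 2πi·ΣRes = \frac{\pi \left(\omega + 3\right) e^{\frac{\omega}{3}}}{2}

Both cases combine into a single formula in |ω|:

F(ω) = \frac{\pi \left(3 - \left|{\omega}\right|\right) e^{- \frac{\left|{\omega}\right|}{3}}}{2}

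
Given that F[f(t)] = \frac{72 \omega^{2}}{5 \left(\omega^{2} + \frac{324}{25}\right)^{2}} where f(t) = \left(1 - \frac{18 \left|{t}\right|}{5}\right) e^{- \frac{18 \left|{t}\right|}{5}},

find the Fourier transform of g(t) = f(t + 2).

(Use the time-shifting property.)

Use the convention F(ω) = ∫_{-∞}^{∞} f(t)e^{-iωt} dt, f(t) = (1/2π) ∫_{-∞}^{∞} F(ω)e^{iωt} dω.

F[g](ω) = \frac{9000 \omega^{2} e^{2 i \omega}}{\left(25 \omega^{2} + 324\right)^{2}}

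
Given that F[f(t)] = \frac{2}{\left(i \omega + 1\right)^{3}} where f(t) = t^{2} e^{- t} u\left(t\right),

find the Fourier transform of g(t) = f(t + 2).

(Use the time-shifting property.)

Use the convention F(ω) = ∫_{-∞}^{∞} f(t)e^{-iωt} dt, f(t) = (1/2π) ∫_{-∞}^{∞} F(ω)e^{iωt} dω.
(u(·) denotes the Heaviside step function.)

F[g](ω) = \frac{2 e^{2 i \omega}}{\left(i \omega + 1\right)^{3}}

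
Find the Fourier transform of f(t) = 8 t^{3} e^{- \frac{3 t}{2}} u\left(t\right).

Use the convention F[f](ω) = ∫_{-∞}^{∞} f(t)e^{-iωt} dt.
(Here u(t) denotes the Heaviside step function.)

F(ω) = \frac{768}{\left(2 i \omega + 3\right)^{4}}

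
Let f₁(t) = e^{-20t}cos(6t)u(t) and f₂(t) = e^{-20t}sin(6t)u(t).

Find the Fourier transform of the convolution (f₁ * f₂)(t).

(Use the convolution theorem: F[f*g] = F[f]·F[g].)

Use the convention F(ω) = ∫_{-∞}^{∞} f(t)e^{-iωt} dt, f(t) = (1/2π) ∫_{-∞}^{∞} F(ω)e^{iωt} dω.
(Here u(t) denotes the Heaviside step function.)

F[f₁*f₂](ω) = \frac{6 \left(i \omega + 20\right)}{\left(\left(i \omega + 20\right)^{2} + 36\right)^{2}}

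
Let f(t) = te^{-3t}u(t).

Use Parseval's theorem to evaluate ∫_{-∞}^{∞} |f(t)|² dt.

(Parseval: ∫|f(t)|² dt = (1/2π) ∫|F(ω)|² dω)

∫|f(t)|² dt = \frac{1}{108}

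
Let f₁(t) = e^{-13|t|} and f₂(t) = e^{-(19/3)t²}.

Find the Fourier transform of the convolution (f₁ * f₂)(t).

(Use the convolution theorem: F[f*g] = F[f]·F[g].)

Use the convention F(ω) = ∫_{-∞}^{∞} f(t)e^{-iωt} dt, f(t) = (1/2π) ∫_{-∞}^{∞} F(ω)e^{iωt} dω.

F[f₁*f₂](ω) = \frac{26 \sqrt{57} \sqrt{\pi} e^{- \frac{3 \omega^{2}}{76}}}{19 \left(\omega^{2} + 169\right)}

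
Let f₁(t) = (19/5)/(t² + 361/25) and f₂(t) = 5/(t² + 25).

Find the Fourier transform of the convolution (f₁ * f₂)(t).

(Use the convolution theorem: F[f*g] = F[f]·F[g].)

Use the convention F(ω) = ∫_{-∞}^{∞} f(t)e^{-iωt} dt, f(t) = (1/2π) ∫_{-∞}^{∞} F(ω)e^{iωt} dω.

F[f₁*f₂](ω) = \pi^{2} e^{- \frac{44 \left|{\omega}\right|}{5}}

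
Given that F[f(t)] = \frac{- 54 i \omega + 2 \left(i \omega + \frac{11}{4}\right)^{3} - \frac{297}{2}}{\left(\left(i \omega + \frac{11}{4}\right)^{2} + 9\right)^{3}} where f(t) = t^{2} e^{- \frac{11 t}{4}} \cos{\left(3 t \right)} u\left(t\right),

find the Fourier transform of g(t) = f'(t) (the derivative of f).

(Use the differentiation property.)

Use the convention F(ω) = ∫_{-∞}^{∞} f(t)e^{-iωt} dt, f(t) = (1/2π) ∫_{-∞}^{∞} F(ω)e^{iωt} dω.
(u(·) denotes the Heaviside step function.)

F[g](ω) = - \frac{128 i \omega \left(1728 i \omega - \left(4 i \omega + 11\right)^{3} + 4752\right)}{\left(\left(4 i \omega + 11\right)^{2} + 144\right)^{3}}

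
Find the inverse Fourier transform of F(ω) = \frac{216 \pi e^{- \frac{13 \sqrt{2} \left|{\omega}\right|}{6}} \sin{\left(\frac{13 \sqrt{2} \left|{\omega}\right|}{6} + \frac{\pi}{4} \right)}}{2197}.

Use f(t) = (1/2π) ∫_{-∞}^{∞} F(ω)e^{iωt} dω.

f(t) = \frac{8}{t^{4} + \frac{28561}{81}}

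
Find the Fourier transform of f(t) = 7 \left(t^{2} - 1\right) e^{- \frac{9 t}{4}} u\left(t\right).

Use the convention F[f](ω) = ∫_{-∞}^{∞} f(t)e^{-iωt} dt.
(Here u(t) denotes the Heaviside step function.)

F(ω) = \frac{28 \left(128 i \omega - \left(4 i \omega + 9\right)^{3} + 288\right)}{\left(4 i \omega + 9\right)^{4}}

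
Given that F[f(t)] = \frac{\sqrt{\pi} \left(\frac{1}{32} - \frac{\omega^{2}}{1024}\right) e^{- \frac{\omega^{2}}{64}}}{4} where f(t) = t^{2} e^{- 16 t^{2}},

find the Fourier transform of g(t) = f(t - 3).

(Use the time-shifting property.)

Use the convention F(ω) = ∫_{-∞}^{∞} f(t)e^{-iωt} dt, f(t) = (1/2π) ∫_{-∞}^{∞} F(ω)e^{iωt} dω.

F[g](ω) = \frac{\sqrt{\pi} \left(32 - \omega^{2}\right) e^{- \frac{\omega \left(\omega + 192 i\right)}{64}}}{4096}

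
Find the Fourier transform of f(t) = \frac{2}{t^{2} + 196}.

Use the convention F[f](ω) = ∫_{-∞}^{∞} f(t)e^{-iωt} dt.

F(ω) = \frac{\pi e^{- 14 \left|{\omega}\right|}}{7}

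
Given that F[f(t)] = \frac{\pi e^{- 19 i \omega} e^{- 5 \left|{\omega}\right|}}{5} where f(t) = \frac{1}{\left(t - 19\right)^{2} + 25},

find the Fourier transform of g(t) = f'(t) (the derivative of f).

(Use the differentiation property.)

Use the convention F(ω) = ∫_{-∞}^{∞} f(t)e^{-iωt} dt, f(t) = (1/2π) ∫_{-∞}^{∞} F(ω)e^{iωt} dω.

F[g](ω) = \frac{i \pi \omega e^{- 19 i \omega - 5 \left|{\omega}\right|}}{5}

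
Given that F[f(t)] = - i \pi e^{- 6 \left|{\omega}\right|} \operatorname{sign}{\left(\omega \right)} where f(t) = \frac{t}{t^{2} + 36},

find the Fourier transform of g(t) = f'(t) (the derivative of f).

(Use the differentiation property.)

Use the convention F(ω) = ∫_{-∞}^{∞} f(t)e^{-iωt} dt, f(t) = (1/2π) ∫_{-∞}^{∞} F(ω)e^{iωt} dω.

F[g](ω) = \pi \omega e^{- 6 \left|{\omega}\right|} \operatorname{sign}{\left(\omega \right)}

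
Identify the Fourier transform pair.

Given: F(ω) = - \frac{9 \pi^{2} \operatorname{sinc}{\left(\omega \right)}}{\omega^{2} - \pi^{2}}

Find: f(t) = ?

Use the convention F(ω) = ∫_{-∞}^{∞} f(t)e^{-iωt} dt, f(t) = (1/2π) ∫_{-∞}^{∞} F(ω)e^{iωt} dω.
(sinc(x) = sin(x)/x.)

f(t) = 9 \left(\begin{cases} \cos^{2}{\left(\frac{\pi t}{2} \right)} & \text{for}\: \left|{t}\right| < 1 \\0 & \text{otherwise} \end{cases}\right)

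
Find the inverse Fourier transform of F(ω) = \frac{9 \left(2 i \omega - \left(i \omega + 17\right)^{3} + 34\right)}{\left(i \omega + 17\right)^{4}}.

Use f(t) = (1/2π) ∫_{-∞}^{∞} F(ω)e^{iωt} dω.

f(t) = 9 \left(t^{2} - 1\right) e^{- 17 t} u\left(t\right)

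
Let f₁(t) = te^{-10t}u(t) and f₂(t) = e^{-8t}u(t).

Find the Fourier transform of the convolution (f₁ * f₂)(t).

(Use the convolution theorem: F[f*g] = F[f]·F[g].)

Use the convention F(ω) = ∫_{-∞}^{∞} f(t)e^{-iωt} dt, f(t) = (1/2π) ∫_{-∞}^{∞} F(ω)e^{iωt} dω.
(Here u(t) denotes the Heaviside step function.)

F[f₁*f₂](ω) = \frac{1}{\left(i \omega + 8\right) \left(i \omega + 10\right)^{2}}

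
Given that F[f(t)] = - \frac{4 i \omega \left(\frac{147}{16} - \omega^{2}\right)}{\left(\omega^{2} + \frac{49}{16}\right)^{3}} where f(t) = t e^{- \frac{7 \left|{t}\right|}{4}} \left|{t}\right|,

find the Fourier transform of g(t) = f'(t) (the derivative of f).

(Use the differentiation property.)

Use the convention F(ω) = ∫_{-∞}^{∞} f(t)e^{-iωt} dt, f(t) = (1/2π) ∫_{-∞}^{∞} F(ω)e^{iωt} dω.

F[g](ω) = \frac{\omega^{2} \left(150528 - 16384 \omega^{2}\right)}{\left(16 \omega^{2} + 49\right)^{3}}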